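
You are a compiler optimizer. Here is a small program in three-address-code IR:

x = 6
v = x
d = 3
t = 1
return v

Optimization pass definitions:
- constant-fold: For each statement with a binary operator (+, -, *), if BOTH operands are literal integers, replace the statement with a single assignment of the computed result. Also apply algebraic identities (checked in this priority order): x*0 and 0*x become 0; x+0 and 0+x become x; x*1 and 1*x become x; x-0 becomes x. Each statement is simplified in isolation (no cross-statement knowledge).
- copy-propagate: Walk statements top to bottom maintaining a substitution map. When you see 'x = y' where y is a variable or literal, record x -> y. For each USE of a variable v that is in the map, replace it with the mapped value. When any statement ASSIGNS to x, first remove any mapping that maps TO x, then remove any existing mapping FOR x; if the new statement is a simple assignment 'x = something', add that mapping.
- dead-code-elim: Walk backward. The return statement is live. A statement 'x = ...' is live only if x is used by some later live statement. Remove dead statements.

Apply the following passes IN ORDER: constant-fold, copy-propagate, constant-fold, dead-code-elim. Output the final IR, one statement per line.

Answer: return 6

Derivation:
Initial IR:
  x = 6
  v = x
  d = 3
  t = 1
  return v
After constant-fold (5 stmts):
  x = 6
  v = x
  d = 3
  t = 1
  return v
After copy-propagate (5 stmts):
  x = 6
  v = 6
  d = 3
  t = 1
  return 6
After constant-fold (5 stmts):
  x = 6
  v = 6
  d = 3
  t = 1
  return 6
After dead-code-elim (1 stmts):
  return 6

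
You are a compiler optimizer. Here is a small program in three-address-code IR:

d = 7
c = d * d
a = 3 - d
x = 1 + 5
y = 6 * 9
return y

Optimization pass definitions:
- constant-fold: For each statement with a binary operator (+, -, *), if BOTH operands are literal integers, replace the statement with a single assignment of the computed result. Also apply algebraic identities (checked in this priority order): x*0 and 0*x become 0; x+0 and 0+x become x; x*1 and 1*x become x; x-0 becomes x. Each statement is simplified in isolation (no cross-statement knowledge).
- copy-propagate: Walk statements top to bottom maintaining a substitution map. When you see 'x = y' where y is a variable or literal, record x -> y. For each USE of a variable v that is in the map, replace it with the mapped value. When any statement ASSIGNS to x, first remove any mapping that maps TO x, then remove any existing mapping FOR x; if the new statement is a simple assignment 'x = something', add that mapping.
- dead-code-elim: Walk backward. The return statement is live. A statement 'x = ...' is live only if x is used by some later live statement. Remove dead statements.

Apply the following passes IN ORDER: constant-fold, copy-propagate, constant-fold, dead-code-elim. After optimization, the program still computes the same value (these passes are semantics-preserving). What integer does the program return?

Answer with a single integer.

Answer: 54

Derivation:
Initial IR:
  d = 7
  c = d * d
  a = 3 - d
  x = 1 + 5
  y = 6 * 9
  return y
After constant-fold (6 stmts):
  d = 7
  c = d * d
  a = 3 - d
  x = 6
  y = 54
  return y
After copy-propagate (6 stmts):
  d = 7
  c = 7 * 7
  a = 3 - 7
  x = 6
  y = 54
  return 54
After constant-fold (6 stmts):
  d = 7
  c = 49
  a = -4
  x = 6
  y = 54
  return 54
After dead-code-elim (1 stmts):
  return 54
Evaluate:
  d = 7  =>  d = 7
  c = d * d  =>  c = 49
  a = 3 - d  =>  a = -4
  x = 1 + 5  =>  x = 6
  y = 6 * 9  =>  y = 54
  return y = 54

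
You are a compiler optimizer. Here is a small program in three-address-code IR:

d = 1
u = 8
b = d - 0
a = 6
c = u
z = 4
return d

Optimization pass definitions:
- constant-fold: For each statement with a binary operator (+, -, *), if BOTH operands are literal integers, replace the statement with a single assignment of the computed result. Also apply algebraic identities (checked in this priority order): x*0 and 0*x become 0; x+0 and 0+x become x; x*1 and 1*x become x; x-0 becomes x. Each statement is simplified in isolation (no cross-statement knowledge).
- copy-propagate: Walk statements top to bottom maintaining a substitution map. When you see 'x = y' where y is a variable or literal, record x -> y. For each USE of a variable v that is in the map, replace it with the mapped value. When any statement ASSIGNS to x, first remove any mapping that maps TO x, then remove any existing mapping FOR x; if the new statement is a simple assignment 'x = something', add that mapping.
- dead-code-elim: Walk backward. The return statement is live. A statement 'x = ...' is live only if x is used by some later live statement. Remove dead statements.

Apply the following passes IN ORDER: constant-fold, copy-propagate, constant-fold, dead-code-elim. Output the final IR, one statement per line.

Initial IR:
  d = 1
  u = 8
  b = d - 0
  a = 6
  c = u
  z = 4
  return d
After constant-fold (7 stmts):
  d = 1
  u = 8
  b = d
  a = 6
  c = u
  z = 4
  return d
After copy-propagate (7 stmts):
  d = 1
  u = 8
  b = 1
  a = 6
  c = 8
  z = 4
  return 1
After constant-fold (7 stmts):
  d = 1
  u = 8
  b = 1
  a = 6
  c = 8
  z = 4
  return 1
After dead-code-elim (1 stmts):
  return 1

Answer: return 1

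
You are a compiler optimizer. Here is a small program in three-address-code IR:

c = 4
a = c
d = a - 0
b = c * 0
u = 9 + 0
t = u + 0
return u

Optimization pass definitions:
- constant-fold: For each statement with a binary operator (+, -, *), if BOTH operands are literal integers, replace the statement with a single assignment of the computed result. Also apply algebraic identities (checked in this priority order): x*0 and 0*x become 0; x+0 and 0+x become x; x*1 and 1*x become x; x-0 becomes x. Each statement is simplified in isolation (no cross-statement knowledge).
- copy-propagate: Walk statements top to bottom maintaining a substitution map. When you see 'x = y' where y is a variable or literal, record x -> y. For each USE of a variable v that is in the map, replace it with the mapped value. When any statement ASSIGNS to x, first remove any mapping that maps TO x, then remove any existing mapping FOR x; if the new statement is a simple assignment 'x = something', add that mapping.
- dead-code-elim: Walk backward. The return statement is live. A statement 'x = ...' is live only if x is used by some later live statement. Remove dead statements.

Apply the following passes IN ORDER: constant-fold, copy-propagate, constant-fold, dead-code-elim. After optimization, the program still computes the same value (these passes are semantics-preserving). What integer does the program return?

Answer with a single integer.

Initial IR:
  c = 4
  a = c
  d = a - 0
  b = c * 0
  u = 9 + 0
  t = u + 0
  return u
After constant-fold (7 stmts):
  c = 4
  a = c
  d = a
  b = 0
  u = 9
  t = u
  return u
After copy-propagate (7 stmts):
  c = 4
  a = 4
  d = 4
  b = 0
  u = 9
  t = 9
  return 9
After constant-fold (7 stmts):
  c = 4
  a = 4
  d = 4
  b = 0
  u = 9
  t = 9
  return 9
After dead-code-elim (1 stmts):
  return 9
Evaluate:
  c = 4  =>  c = 4
  a = c  =>  a = 4
  d = a - 0  =>  d = 4
  b = c * 0  =>  b = 0
  u = 9 + 0  =>  u = 9
  t = u + 0  =>  t = 9
  return u = 9

Answer: 9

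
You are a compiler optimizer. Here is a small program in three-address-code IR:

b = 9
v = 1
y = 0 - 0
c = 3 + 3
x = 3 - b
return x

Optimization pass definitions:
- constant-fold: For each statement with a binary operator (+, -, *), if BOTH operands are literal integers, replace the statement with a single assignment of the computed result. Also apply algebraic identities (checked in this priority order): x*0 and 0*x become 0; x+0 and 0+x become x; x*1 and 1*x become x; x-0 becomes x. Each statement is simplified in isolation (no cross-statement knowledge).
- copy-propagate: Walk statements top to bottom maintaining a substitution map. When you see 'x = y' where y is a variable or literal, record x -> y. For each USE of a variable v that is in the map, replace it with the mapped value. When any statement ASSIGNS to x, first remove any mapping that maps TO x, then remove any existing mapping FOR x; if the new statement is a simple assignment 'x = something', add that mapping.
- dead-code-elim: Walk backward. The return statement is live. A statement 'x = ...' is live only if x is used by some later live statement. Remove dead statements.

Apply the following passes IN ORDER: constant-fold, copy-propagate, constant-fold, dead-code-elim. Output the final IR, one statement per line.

Initial IR:
  b = 9
  v = 1
  y = 0 - 0
  c = 3 + 3
  x = 3 - b
  return x
After constant-fold (6 stmts):
  b = 9
  v = 1
  y = 0
  c = 6
  x = 3 - b
  return x
After copy-propagate (6 stmts):
  b = 9
  v = 1
  y = 0
  c = 6
  x = 3 - 9
  return x
After constant-fold (6 stmts):
  b = 9
  v = 1
  y = 0
  c = 6
  x = -6
  return x
After dead-code-elim (2 stmts):
  x = -6
  return x

Answer: x = -6
return x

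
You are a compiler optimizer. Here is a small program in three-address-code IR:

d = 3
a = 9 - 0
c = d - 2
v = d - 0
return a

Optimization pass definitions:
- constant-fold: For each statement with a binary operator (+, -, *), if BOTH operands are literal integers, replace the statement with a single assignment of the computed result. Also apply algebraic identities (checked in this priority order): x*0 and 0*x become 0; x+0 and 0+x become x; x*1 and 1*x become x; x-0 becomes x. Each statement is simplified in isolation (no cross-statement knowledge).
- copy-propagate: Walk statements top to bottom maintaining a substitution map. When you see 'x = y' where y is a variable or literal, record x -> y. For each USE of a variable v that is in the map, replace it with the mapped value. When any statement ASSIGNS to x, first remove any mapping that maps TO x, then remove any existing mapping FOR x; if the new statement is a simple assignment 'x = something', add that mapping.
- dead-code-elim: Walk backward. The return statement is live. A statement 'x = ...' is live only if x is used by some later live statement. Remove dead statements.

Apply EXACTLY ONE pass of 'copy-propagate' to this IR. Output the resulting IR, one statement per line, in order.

Applying copy-propagate statement-by-statement:
  [1] d = 3  (unchanged)
  [2] a = 9 - 0  (unchanged)
  [3] c = d - 2  -> c = 3 - 2
  [4] v = d - 0  -> v = 3 - 0
  [5] return a  (unchanged)
Result (5 stmts):
  d = 3
  a = 9 - 0
  c = 3 - 2
  v = 3 - 0
  return a

Answer: d = 3
a = 9 - 0
c = 3 - 2
v = 3 - 0
return a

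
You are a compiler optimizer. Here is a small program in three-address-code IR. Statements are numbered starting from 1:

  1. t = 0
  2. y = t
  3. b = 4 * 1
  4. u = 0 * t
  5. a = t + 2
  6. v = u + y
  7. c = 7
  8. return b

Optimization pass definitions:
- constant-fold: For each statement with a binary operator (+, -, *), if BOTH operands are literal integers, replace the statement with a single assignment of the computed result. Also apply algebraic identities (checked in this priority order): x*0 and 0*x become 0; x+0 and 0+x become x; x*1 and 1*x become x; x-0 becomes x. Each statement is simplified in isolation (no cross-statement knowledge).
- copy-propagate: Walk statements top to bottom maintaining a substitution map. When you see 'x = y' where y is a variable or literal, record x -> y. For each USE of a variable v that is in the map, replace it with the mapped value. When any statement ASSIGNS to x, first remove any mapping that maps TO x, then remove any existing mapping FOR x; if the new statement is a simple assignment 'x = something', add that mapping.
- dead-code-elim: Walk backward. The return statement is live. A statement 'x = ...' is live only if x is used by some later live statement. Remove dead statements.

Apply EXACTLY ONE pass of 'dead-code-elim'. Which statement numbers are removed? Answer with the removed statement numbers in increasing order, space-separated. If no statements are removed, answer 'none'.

Answer: 1 2 4 5 6 7

Derivation:
Backward liveness scan:
Stmt 1 't = 0': DEAD (t not in live set [])
Stmt 2 'y = t': DEAD (y not in live set [])
Stmt 3 'b = 4 * 1': KEEP (b is live); live-in = []
Stmt 4 'u = 0 * t': DEAD (u not in live set ['b'])
Stmt 5 'a = t + 2': DEAD (a not in live set ['b'])
Stmt 6 'v = u + y': DEAD (v not in live set ['b'])
Stmt 7 'c = 7': DEAD (c not in live set ['b'])
Stmt 8 'return b': KEEP (return); live-in = ['b']
Removed statement numbers: [1, 2, 4, 5, 6, 7]
Surviving IR:
  b = 4 * 1
  return b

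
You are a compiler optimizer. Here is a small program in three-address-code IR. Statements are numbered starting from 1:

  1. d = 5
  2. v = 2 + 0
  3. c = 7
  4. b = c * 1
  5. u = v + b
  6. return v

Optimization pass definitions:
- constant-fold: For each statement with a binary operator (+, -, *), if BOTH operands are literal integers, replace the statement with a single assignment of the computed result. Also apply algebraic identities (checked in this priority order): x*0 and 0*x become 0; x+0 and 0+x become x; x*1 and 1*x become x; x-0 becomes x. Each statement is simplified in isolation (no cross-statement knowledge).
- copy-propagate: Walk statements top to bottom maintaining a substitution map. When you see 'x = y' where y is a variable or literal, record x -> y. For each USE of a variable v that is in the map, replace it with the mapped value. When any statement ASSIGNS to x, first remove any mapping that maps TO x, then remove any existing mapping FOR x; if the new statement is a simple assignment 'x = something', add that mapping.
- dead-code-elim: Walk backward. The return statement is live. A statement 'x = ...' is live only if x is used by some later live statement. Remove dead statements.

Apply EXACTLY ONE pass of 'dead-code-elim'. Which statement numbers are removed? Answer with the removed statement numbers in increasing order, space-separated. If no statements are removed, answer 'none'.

Answer: 1 3 4 5

Derivation:
Backward liveness scan:
Stmt 1 'd = 5': DEAD (d not in live set [])
Stmt 2 'v = 2 + 0': KEEP (v is live); live-in = []
Stmt 3 'c = 7': DEAD (c not in live set ['v'])
Stmt 4 'b = c * 1': DEAD (b not in live set ['v'])
Stmt 5 'u = v + b': DEAD (u not in live set ['v'])
Stmt 6 'return v': KEEP (return); live-in = ['v']
Removed statement numbers: [1, 3, 4, 5]
Surviving IR:
  v = 2 + 0
  return v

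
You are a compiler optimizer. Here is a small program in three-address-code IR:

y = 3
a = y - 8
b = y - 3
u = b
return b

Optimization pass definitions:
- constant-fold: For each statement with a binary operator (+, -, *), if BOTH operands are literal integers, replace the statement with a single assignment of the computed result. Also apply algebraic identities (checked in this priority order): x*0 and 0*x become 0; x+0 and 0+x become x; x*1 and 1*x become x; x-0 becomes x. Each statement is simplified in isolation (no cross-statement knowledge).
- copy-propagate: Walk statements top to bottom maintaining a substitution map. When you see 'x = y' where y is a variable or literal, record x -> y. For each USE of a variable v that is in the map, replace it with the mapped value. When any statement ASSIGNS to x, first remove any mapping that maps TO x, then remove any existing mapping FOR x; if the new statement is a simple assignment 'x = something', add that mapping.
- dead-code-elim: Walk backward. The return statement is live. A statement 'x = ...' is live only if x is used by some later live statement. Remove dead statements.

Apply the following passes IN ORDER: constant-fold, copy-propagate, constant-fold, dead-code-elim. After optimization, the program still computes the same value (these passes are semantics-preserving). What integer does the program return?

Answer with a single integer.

Answer: 0

Derivation:
Initial IR:
  y = 3
  a = y - 8
  b = y - 3
  u = b
  return b
After constant-fold (5 stmts):
  y = 3
  a = y - 8
  b = y - 3
  u = b
  return b
After copy-propagate (5 stmts):
  y = 3
  a = 3 - 8
  b = 3 - 3
  u = b
  return b
After constant-fold (5 stmts):
  y = 3
  a = -5
  b = 0
  u = b
  return b
After dead-code-elim (2 stmts):
  b = 0
  return b
Evaluate:
  y = 3  =>  y = 3
  a = y - 8  =>  a = -5
  b = y - 3  =>  b = 0
  u = b  =>  u = 0
  return b = 0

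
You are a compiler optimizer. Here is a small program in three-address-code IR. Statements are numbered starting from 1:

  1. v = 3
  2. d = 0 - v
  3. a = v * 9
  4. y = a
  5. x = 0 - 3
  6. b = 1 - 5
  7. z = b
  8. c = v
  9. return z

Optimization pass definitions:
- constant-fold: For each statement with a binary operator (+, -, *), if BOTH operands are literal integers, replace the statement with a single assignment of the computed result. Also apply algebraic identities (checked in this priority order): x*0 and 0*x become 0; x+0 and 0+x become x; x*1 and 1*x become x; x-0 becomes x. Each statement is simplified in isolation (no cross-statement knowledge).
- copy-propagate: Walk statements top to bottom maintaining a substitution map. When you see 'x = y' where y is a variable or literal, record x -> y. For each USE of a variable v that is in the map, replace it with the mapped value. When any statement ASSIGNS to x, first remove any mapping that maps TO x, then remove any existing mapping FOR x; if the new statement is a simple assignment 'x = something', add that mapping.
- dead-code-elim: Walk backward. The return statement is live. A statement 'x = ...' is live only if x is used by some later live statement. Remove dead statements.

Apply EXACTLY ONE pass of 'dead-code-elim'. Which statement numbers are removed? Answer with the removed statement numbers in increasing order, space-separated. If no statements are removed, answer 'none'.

Answer: 1 2 3 4 5 8

Derivation:
Backward liveness scan:
Stmt 1 'v = 3': DEAD (v not in live set [])
Stmt 2 'd = 0 - v': DEAD (d not in live set [])
Stmt 3 'a = v * 9': DEAD (a not in live set [])
Stmt 4 'y = a': DEAD (y not in live set [])
Stmt 5 'x = 0 - 3': DEAD (x not in live set [])
Stmt 6 'b = 1 - 5': KEEP (b is live); live-in = []
Stmt 7 'z = b': KEEP (z is live); live-in = ['b']
Stmt 8 'c = v': DEAD (c not in live set ['z'])
Stmt 9 'return z': KEEP (return); live-in = ['z']
Removed statement numbers: [1, 2, 3, 4, 5, 8]
Surviving IR:
  b = 1 - 5
  z = b
  return z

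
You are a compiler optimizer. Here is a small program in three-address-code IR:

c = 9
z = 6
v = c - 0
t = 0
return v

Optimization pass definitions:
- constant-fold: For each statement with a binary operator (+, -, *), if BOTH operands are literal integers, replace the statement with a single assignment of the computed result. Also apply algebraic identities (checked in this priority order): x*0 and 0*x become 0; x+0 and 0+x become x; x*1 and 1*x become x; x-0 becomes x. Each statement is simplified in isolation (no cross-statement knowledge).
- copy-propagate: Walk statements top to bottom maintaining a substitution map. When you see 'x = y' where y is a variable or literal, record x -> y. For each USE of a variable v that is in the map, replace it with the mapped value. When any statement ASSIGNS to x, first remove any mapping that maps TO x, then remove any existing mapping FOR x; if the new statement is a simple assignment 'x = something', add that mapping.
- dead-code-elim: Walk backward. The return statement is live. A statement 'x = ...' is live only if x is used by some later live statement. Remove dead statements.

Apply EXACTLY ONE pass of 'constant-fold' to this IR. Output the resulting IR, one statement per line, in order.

Applying constant-fold statement-by-statement:
  [1] c = 9  (unchanged)
  [2] z = 6  (unchanged)
  [3] v = c - 0  -> v = c
  [4] t = 0  (unchanged)
  [5] return v  (unchanged)
Result (5 stmts):
  c = 9
  z = 6
  v = c
  t = 0
  return v

Answer: c = 9
z = 6
v = c
t = 0
return v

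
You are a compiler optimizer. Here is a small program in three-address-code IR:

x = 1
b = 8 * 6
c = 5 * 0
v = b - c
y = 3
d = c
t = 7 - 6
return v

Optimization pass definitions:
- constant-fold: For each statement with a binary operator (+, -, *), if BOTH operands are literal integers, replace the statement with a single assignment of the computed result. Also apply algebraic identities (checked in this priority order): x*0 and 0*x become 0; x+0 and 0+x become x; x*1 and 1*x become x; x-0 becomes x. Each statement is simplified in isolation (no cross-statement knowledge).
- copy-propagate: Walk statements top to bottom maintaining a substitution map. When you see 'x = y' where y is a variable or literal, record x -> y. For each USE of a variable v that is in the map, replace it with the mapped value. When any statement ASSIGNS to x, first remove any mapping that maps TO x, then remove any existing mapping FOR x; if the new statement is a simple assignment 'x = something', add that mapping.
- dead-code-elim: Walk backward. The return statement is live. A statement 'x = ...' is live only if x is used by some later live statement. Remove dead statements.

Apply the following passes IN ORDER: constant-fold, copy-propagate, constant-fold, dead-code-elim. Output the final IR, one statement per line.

Initial IR:
  x = 1
  b = 8 * 6
  c = 5 * 0
  v = b - c
  y = 3
  d = c
  t = 7 - 6
  return v
After constant-fold (8 stmts):
  x = 1
  b = 48
  c = 0
  v = b - c
  y = 3
  d = c
  t = 1
  return v
After copy-propagate (8 stmts):
  x = 1
  b = 48
  c = 0
  v = 48 - 0
  y = 3
  d = 0
  t = 1
  return v
After constant-fold (8 stmts):
  x = 1
  b = 48
  c = 0
  v = 48
  y = 3
  d = 0
  t = 1
  return v
After dead-code-elim (2 stmts):
  v = 48
  return v

Answer: v = 48
return v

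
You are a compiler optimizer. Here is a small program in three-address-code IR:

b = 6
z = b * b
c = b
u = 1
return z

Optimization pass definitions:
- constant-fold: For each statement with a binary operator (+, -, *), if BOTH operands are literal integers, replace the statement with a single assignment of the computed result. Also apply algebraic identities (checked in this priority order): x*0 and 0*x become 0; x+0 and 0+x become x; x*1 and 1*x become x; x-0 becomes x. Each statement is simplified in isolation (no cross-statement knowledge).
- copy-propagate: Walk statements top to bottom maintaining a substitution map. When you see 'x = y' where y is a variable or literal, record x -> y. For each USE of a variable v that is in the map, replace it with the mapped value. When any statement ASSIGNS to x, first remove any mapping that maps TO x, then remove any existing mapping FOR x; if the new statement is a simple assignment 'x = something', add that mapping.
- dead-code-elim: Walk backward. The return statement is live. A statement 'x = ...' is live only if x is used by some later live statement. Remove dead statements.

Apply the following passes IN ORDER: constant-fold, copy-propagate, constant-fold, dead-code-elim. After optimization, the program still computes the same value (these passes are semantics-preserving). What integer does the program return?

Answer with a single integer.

Initial IR:
  b = 6
  z = b * b
  c = b
  u = 1
  return z
After constant-fold (5 stmts):
  b = 6
  z = b * b
  c = b
  u = 1
  return z
After copy-propagate (5 stmts):
  b = 6
  z = 6 * 6
  c = 6
  u = 1
  return z
After constant-fold (5 stmts):
  b = 6
  z = 36
  c = 6
  u = 1
  return z
After dead-code-elim (2 stmts):
  z = 36
  return z
Evaluate:
  b = 6  =>  b = 6
  z = b * b  =>  z = 36
  c = b  =>  c = 6
  u = 1  =>  u = 1
  return z = 36

Answer: 36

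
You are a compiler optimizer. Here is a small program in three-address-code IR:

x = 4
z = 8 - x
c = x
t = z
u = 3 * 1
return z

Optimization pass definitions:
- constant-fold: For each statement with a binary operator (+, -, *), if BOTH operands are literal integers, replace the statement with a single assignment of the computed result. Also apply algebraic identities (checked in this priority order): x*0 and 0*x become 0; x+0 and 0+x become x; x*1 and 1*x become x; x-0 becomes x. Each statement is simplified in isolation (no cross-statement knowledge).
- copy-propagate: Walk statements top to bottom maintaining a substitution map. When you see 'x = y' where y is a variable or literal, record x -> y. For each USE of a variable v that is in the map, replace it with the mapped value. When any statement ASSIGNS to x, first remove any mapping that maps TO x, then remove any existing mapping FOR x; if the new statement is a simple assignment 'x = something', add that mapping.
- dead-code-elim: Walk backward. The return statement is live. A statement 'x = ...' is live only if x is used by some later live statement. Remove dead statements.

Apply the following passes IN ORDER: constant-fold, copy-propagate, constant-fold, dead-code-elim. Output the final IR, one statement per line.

Answer: z = 4
return z

Derivation:
Initial IR:
  x = 4
  z = 8 - x
  c = x
  t = z
  u = 3 * 1
  return z
After constant-fold (6 stmts):
  x = 4
  z = 8 - x
  c = x
  t = z
  u = 3
  return z
After copy-propagate (6 stmts):
  x = 4
  z = 8 - 4
  c = 4
  t = z
  u = 3
  return z
After constant-fold (6 stmts):
  x = 4
  z = 4
  c = 4
  t = z
  u = 3
  return z
After dead-code-elim (2 stmts):
  z = 4
  return z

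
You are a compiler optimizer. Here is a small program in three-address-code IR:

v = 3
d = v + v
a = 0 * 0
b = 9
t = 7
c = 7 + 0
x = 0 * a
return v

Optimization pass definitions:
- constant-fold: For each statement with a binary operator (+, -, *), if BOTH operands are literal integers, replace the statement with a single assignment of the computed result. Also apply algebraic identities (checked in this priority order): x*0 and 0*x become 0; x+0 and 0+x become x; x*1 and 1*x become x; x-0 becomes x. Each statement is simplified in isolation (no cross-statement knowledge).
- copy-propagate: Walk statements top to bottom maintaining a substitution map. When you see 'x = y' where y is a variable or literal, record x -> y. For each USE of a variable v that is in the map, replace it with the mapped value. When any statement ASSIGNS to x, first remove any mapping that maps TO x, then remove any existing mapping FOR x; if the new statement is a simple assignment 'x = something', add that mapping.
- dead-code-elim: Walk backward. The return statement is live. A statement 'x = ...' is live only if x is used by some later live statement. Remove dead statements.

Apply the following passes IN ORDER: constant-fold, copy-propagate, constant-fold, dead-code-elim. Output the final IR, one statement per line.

Initial IR:
  v = 3
  d = v + v
  a = 0 * 0
  b = 9
  t = 7
  c = 7 + 0
  x = 0 * a
  return v
After constant-fold (8 stmts):
  v = 3
  d = v + v
  a = 0
  b = 9
  t = 7
  c = 7
  x = 0
  return v
After copy-propagate (8 stmts):
  v = 3
  d = 3 + 3
  a = 0
  b = 9
  t = 7
  c = 7
  x = 0
  return 3
After constant-fold (8 stmts):
  v = 3
  d = 6
  a = 0
  b = 9
  t = 7
  c = 7
  x = 0
  return 3
After dead-code-elim (1 stmts):
  return 3

Answer: return 3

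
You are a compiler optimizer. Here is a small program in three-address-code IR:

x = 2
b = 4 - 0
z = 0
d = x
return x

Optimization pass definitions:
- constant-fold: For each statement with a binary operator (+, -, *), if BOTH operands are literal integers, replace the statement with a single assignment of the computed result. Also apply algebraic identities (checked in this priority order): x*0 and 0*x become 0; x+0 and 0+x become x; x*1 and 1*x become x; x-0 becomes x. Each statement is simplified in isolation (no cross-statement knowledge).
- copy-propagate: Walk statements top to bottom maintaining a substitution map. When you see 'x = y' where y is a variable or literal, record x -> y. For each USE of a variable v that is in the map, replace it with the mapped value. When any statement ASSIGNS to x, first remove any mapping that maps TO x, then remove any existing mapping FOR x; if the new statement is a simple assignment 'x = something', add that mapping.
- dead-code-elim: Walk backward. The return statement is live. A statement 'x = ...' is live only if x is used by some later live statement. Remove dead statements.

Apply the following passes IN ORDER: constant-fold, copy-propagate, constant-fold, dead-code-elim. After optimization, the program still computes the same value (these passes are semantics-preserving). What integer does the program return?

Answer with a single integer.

Answer: 2

Derivation:
Initial IR:
  x = 2
  b = 4 - 0
  z = 0
  d = x
  return x
After constant-fold (5 stmts):
  x = 2
  b = 4
  z = 0
  d = x
  return x
After copy-propagate (5 stmts):
  x = 2
  b = 4
  z = 0
  d = 2
  return 2
After constant-fold (5 stmts):
  x = 2
  b = 4
  z = 0
  d = 2
  return 2
After dead-code-elim (1 stmts):
  return 2
Evaluate:
  x = 2  =>  x = 2
  b = 4 - 0  =>  b = 4
  z = 0  =>  z = 0
  d = x  =>  d = 2
  return x = 2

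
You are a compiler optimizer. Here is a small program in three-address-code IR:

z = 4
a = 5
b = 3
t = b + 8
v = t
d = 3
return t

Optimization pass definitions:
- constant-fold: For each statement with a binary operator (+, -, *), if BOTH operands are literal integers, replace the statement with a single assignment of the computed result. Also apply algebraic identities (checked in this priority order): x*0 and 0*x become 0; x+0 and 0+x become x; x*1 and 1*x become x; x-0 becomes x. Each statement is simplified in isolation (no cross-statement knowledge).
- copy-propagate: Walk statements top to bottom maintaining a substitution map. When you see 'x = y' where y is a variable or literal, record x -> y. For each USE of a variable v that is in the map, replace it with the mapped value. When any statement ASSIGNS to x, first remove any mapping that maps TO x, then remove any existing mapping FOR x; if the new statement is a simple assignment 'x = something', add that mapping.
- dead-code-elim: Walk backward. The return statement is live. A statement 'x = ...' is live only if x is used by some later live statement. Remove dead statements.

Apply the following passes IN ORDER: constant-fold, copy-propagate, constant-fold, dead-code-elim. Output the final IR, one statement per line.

Initial IR:
  z = 4
  a = 5
  b = 3
  t = b + 8
  v = t
  d = 3
  return t
After constant-fold (7 stmts):
  z = 4
  a = 5
  b = 3
  t = b + 8
  v = t
  d = 3
  return t
After copy-propagate (7 stmts):
  z = 4
  a = 5
  b = 3
  t = 3 + 8
  v = t
  d = 3
  return t
After constant-fold (7 stmts):
  z = 4
  a = 5
  b = 3
  t = 11
  v = t
  d = 3
  return t
After dead-code-elim (2 stmts):
  t = 11
  return t

Answer: t = 11
return t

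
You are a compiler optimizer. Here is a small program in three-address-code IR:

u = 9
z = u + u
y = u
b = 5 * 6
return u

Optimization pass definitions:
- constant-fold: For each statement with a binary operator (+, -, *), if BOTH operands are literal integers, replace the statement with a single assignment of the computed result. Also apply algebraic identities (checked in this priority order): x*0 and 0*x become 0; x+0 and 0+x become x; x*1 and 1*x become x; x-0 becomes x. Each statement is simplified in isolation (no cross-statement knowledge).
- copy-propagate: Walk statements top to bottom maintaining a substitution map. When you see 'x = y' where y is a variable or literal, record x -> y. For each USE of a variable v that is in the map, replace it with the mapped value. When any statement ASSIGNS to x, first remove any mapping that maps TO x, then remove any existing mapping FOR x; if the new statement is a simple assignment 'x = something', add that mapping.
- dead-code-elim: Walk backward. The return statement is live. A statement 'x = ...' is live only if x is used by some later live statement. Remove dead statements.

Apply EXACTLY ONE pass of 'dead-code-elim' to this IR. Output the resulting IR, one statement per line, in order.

Applying dead-code-elim statement-by-statement:
  [5] return u  -> KEEP (return); live=['u']
  [4] b = 5 * 6  -> DEAD (b not live)
  [3] y = u  -> DEAD (y not live)
  [2] z = u + u  -> DEAD (z not live)
  [1] u = 9  -> KEEP; live=[]
Result (2 stmts):
  u = 9
  return u

Answer: u = 9
return u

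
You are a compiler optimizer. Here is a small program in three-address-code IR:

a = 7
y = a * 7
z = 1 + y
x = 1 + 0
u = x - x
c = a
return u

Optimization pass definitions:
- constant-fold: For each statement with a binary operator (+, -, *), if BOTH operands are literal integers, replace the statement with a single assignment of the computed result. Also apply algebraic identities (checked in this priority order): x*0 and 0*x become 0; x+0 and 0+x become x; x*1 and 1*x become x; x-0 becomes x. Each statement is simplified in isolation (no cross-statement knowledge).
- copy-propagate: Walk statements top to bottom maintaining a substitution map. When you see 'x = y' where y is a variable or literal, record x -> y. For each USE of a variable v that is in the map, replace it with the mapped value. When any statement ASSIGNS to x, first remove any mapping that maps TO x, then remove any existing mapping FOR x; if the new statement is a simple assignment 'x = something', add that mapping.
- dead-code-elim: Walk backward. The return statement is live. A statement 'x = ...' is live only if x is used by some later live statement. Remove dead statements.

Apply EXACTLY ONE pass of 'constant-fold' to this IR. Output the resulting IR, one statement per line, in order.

Answer: a = 7
y = a * 7
z = 1 + y
x = 1
u = x - x
c = a
return u

Derivation:
Applying constant-fold statement-by-statement:
  [1] a = 7  (unchanged)
  [2] y = a * 7  (unchanged)
  [3] z = 1 + y  (unchanged)
  [4] x = 1 + 0  -> x = 1
  [5] u = x - x  (unchanged)
  [6] c = a  (unchanged)
  [7] return u  (unchanged)
Result (7 stmts):
  a = 7
  y = a * 7
  z = 1 + y
  x = 1
  u = x - x
  c = a
  return u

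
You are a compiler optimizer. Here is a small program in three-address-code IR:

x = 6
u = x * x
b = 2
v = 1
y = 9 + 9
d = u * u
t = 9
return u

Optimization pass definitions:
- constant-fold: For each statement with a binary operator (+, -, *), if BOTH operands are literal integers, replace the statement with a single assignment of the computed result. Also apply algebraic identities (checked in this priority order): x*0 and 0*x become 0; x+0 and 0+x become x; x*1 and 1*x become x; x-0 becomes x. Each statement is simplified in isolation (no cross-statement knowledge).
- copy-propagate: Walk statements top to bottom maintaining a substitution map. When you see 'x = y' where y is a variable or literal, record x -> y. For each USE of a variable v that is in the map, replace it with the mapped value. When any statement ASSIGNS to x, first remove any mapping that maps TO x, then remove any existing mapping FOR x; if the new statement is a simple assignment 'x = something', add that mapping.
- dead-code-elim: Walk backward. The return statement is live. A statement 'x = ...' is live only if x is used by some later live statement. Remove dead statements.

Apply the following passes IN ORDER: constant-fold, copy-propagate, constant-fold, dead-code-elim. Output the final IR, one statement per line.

Answer: u = 36
return u

Derivation:
Initial IR:
  x = 6
  u = x * x
  b = 2
  v = 1
  y = 9 + 9
  d = u * u
  t = 9
  return u
After constant-fold (8 stmts):
  x = 6
  u = x * x
  b = 2
  v = 1
  y = 18
  d = u * u
  t = 9
  return u
After copy-propagate (8 stmts):
  x = 6
  u = 6 * 6
  b = 2
  v = 1
  y = 18
  d = u * u
  t = 9
  return u
After constant-fold (8 stmts):
  x = 6
  u = 36
  b = 2
  v = 1
  y = 18
  d = u * u
  t = 9
  return u
After dead-code-elim (2 stmts):
  u = 36
  return u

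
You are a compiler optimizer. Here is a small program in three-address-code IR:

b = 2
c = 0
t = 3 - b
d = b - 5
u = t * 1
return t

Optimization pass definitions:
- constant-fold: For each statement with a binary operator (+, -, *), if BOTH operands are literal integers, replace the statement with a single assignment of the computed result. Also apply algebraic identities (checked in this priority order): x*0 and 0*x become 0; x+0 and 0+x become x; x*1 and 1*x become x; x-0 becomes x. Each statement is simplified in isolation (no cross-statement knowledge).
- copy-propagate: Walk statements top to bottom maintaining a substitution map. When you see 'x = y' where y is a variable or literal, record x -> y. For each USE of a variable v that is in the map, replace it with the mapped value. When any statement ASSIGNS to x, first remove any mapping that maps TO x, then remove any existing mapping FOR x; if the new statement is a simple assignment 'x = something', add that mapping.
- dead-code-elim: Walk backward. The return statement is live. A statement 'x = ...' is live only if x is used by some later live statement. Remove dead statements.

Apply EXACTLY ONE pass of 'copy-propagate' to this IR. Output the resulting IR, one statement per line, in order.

Answer: b = 2
c = 0
t = 3 - 2
d = 2 - 5
u = t * 1
return t

Derivation:
Applying copy-propagate statement-by-statement:
  [1] b = 2  (unchanged)
  [2] c = 0  (unchanged)
  [3] t = 3 - b  -> t = 3 - 2
  [4] d = b - 5  -> d = 2 - 5
  [5] u = t * 1  (unchanged)
  [6] return t  (unchanged)
Result (6 stmts):
  b = 2
  c = 0
  t = 3 - 2
  d = 2 - 5
  u = t * 1
  return t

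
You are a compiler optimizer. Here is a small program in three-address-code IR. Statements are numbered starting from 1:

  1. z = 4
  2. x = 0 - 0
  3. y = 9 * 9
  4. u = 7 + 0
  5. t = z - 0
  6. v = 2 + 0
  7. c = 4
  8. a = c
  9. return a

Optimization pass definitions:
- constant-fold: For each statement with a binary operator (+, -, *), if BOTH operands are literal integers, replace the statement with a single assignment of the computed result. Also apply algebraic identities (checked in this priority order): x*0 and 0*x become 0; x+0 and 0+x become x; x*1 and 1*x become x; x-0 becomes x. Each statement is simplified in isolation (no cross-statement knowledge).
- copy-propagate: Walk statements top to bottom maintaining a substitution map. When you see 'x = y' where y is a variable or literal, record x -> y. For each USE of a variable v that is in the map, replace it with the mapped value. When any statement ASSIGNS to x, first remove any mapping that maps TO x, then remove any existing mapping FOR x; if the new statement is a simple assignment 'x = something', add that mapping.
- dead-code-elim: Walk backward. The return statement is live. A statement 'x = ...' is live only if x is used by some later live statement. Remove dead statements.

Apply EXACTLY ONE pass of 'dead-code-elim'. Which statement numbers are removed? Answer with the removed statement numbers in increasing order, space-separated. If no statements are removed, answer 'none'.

Backward liveness scan:
Stmt 1 'z = 4': DEAD (z not in live set [])
Stmt 2 'x = 0 - 0': DEAD (x not in live set [])
Stmt 3 'y = 9 * 9': DEAD (y not in live set [])
Stmt 4 'u = 7 + 0': DEAD (u not in live set [])
Stmt 5 't = z - 0': DEAD (t not in live set [])
Stmt 6 'v = 2 + 0': DEAD (v not in live set [])
Stmt 7 'c = 4': KEEP (c is live); live-in = []
Stmt 8 'a = c': KEEP (a is live); live-in = ['c']
Stmt 9 'return a': KEEP (return); live-in = ['a']
Removed statement numbers: [1, 2, 3, 4, 5, 6]
Surviving IR:
  c = 4
  a = c
  return a

Answer: 1 2 3 4 5 6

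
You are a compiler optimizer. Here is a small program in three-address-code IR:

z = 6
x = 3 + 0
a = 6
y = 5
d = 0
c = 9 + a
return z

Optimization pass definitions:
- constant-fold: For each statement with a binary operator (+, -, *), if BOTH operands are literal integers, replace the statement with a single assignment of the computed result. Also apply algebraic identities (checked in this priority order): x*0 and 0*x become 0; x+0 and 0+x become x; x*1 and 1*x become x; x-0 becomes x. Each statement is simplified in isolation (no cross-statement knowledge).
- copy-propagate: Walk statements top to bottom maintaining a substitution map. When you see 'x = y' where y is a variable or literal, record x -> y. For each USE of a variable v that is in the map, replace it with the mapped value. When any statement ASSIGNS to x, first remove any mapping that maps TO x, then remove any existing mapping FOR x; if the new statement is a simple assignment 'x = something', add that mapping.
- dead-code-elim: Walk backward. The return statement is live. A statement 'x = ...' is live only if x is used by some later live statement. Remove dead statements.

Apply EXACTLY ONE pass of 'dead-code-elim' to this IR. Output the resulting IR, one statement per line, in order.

Applying dead-code-elim statement-by-statement:
  [7] return z  -> KEEP (return); live=['z']
  [6] c = 9 + a  -> DEAD (c not live)
  [5] d = 0  -> DEAD (d not live)
  [4] y = 5  -> DEAD (y not live)
  [3] a = 6  -> DEAD (a not live)
  [2] x = 3 + 0  -> DEAD (x not live)
  [1] z = 6  -> KEEP; live=[]
Result (2 stmts):
  z = 6
  return z

Answer: z = 6
return z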